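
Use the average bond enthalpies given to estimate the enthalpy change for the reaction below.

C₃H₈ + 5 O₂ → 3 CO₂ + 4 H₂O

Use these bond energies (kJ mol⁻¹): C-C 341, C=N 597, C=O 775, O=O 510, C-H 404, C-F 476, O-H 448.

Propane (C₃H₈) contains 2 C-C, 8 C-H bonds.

ΔH ≈ −1770 kJ

Bonds broken (reactants):
  C-C: 2 × 341 = 682
  C-H: 8 × 404 = 3232
  O=O: 5 × 510 = 2550
  Σ(broken) = 6464 kJ
Bonds formed (products):
  C=O: 6 × 775 = 4650
  O-H: 8 × 448 = 3584
  Σ(formed) = 8234 kJ
ΔH = Σ(broken) − Σ(formed) = 6464 − 8234 = −1770 kJ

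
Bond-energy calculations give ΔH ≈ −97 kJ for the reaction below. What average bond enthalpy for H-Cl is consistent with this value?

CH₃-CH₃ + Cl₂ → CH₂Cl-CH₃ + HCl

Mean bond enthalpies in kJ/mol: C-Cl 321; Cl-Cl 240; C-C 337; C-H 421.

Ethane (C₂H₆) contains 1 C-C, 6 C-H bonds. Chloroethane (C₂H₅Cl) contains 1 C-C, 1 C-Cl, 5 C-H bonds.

D(H-Cl) ≈ 437 kJ/mol

Let D be the H-Cl bond energy.
Σ(broken) = 1×337 + 6×421 + 1×240 = 3103
Σ(formed) = 1×337 + 1×321 + 5×421 + 1×D = 2763 + D
ΔH = Σ(broken) − Σ(formed) = (3103) − (2763 + D) = +340 − D
Setting this equal to −97 kJ gives D = 437 kJ/mol.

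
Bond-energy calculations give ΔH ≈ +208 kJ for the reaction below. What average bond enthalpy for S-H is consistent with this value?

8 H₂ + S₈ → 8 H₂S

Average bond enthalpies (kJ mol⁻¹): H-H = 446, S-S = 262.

Let D be the S-H bond energy.
Σ(broken) = 8×446 + 8×262 = 5664
Σ(formed) = 16×D = 16D
ΔH = Σ(broken) − Σ(formed) = (5664) − (16D) = +5664 − 16D
Setting this equal to +208 kJ gives 16D = 5456, so D = 341 kJ/mol.

D(S-H) ≈ 341 kJ/mol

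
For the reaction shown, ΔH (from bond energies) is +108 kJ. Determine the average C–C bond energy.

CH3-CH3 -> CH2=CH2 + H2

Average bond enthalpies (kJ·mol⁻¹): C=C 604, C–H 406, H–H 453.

Let D be the C–C bond energy.
Σ(broken) = 1×D + 6×406 = 2436 + D
Σ(formed) = 4×406 + 1×604 + 1×453 = 2681
ΔH = Σ(broken) − Σ(formed) = (2436 + D) − (2681) = −245 + D
Setting this equal to +108 kJ gives D = 353 kJ/mol.

D(C–C) ≈ 353 kJ/mol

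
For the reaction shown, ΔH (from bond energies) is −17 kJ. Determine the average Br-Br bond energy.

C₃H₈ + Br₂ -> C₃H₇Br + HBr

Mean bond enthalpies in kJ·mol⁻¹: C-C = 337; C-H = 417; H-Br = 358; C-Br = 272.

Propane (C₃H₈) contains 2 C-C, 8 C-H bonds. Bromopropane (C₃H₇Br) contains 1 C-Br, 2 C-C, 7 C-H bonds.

Let D be the Br-Br bond energy.
Σ(broken) = 1×D + 2×337 + 8×417 = 4010 + D
Σ(formed) = 1×272 + 2×337 + 7×417 + 1×358 = 4223
ΔH = Σ(broken) − Σ(formed) = (4010 + D) − (4223) = −213 + D
Setting this equal to −17 kJ gives D = 196 kJ/mol.

D(Br-Br) ≈ 196 kJ/mol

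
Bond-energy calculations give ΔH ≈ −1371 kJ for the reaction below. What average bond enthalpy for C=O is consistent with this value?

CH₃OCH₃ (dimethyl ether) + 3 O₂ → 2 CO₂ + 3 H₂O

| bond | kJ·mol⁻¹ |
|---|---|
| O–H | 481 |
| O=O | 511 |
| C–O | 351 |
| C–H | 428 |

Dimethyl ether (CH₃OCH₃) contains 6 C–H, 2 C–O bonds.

Let D be the C=O bond energy.
Σ(broken) = 6×428 + 2×351 + 3×511 = 4803
Σ(formed) = 4×D + 6×481 = 2886 + 4D
ΔH = Σ(broken) − Σ(formed) = (4803) − (2886 + 4D) = +1917 − 4D
Setting this equal to −1371 kJ gives 4D = 3288, so D = 822 kJ/mol.

D(C=O) ≈ 822 kJ/mol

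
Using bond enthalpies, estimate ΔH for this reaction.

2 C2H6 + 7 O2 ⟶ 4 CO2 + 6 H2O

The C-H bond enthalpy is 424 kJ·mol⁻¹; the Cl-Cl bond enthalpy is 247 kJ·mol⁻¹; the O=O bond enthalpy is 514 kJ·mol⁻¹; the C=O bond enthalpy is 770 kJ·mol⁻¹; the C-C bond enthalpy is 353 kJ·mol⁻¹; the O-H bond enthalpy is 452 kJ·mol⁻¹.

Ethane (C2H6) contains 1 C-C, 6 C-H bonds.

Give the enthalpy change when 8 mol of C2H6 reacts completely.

Bonds broken (reactants):
  C-C: 2 × 353 = 706
  C-H: 12 × 424 = 5088
  O=O: 7 × 514 = 3598
  Σ(broken) = 9392 kJ
Bonds formed (products):
  C=O: 8 × 770 = 6160
  O-H: 12 × 452 = 5424
  Σ(formed) = 11584 kJ
ΔH = Σ(broken) − Σ(formed) = 9392 − 11584 = −2192 kJ
For 4× the reaction as written: 4 × (−2192) = −8768 kJ

ΔH = −8768 kJ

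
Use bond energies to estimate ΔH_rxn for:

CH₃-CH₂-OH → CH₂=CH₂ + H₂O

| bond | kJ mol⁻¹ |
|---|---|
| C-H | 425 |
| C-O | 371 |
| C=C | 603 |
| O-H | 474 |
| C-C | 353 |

ΔH ≈ +72 kJ

Bonds broken (reactants):
  C-C: 1 × 353 = 353
  C-H: 5 × 425 = 2125
  C-O: 1 × 371 = 371
  O-H: 1 × 474 = 474
  Σ(broken) = 3323 kJ
Bonds formed (products):
  C-H: 4 × 425 = 1700
  C=C: 1 × 603 = 603
  O-H: 2 × 474 = 948
  Σ(formed) = 3251 kJ
ΔH = Σ(broken) − Σ(formed) = 3323 − 3251 = +72 kJ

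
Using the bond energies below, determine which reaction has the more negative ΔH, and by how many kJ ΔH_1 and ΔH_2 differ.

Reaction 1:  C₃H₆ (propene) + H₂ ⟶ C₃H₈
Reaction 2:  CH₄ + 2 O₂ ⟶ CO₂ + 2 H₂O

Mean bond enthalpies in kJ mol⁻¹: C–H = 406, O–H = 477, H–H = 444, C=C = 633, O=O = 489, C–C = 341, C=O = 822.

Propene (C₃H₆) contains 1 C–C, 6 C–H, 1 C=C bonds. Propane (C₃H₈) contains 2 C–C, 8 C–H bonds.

Reaction 2, by 874 kJ

Reaction 1:
  Bonds broken (reactants):
    C–C: 1 × 341 = 341
    C–H: 6 × 406 = 2436
    C=C: 1 × 633 = 633
    H–H: 1 × 444 = 444
    Σ(broken) = 3854 kJ
  Bonds formed (products):
    C–C: 2 × 341 = 682
    C–H: 8 × 406 = 3248
    Σ(formed) = 3930 kJ
  ΔH_1 = 3854 − 3930 = −76 kJ
Reaction 2:
  Bonds broken (reactants):
    C–H: 4 × 406 = 1624
    O=O: 2 × 489 = 978
    Σ(broken) = 2602 kJ
  Bonds formed (products):
    C=O: 2 × 822 = 1644
    O–H: 4 × 477 = 1908
    Σ(formed) = 3552 kJ
  ΔH_2 = 2602 − 3552 = −950 kJ
ΔH_1 − ΔH_2 = +874 kJ, so reaction 2 has the more negative ΔH; |ΔH_1 − ΔH_2| = 874 kJ.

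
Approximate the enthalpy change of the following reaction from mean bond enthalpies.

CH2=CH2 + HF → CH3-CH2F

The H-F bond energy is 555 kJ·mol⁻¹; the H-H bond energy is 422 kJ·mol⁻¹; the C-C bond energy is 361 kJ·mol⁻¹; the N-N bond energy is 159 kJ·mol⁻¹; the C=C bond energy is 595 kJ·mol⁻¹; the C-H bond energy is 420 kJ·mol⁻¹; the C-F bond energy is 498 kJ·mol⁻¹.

Bonds broken (reactants):
  C-H: 4 × 420 = 1680
  C=C: 1 × 595 = 595
  H-F: 1 × 555 = 555
  Σ(broken) = 2830 kJ
Bonds formed (products):
  C-C: 1 × 361 = 361
  C-F: 1 × 498 = 498
  C-H: 5 × 420 = 2100
  Σ(formed) = 2959 kJ
ΔH = Σ(broken) − Σ(formed) = 2830 − 2959 = −129 kJ

ΔH ≈ −129 kJ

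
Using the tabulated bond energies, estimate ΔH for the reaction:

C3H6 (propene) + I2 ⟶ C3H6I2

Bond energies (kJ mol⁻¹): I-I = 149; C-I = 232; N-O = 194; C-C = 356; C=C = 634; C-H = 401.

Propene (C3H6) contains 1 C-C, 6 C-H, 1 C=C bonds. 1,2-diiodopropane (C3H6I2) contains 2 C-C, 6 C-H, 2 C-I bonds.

ΔH ≈ −37 kJ

Bonds broken (reactants):
  C-C: 1 × 356 = 356
  C-H: 6 × 401 = 2406
  C=C: 1 × 634 = 634
  I-I: 1 × 149 = 149
  Σ(broken) = 3545 kJ
Bonds formed (products):
  C-C: 2 × 356 = 712
  C-H: 6 × 401 = 2406
  C-I: 2 × 232 = 464
  Σ(formed) = 3582 kJ
ΔH = Σ(broken) − Σ(formed) = 3545 − 3582 = −37 kJ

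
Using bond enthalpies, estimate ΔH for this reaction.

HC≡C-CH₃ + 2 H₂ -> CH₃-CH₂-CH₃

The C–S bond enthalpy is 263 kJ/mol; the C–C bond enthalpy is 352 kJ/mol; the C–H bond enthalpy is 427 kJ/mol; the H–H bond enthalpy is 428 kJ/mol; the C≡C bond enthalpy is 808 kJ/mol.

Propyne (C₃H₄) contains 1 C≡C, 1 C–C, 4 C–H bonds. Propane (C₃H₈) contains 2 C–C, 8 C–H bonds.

Bonds broken (reactants):
  C≡C: 1 × 808 = 808
  C–C: 1 × 352 = 352
  C–H: 4 × 427 = 1708
  H–H: 2 × 428 = 856
  Σ(broken) = 3724 kJ
Bonds formed (products):
  C–C: 2 × 352 = 704
  C–H: 8 × 427 = 3416
  Σ(formed) = 4120 kJ
ΔH = Σ(broken) − Σ(formed) = 3724 − 4120 = −396 kJ

ΔH ≈ −396 kJ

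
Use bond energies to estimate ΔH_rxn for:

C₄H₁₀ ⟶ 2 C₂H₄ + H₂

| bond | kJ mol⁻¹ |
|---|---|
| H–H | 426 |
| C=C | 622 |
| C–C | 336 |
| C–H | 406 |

Bonds broken (reactants):
  C–C: 3 × 336 = 1008
  C–H: 10 × 406 = 4060
  Σ(broken) = 5068 kJ
Bonds formed (products):
  C–H: 8 × 406 = 3248
  C=C: 2 × 622 = 1244
  H–H: 1 × 426 = 426
  Σ(formed) = 4918 kJ
ΔH = Σ(broken) − Σ(formed) = 5068 − 4918 = +150 kJ

ΔH ≈ +150 kJ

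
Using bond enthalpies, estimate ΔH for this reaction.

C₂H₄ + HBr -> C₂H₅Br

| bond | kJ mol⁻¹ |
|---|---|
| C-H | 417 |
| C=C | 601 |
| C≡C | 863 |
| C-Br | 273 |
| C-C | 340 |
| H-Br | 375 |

Bonds broken (reactants):
  C-H: 4 × 417 = 1668
  C=C: 1 × 601 = 601
  H-Br: 1 × 375 = 375
  Σ(broken) = 2644 kJ
Bonds formed (products):
  C-Br: 1 × 273 = 273
  C-C: 1 × 340 = 340
  C-H: 5 × 417 = 2085
  Σ(formed) = 2698 kJ
ΔH = Σ(broken) − Σ(formed) = 2644 − 2698 = −54 kJ

ΔH ≈ −54 kJ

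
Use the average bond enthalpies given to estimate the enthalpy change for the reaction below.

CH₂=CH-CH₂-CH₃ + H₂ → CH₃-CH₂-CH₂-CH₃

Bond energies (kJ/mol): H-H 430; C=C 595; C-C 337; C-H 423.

Bonds broken (reactants):
  C-C: 2 × 337 = 674
  C-H: 8 × 423 = 3384
  C=C: 1 × 595 = 595
  H-H: 1 × 430 = 430
  Σ(broken) = 5083 kJ
Bonds formed (products):
  C-C: 3 × 337 = 1011
  C-H: 10 × 423 = 4230
  Σ(formed) = 5241 kJ
ΔH = Σ(broken) − Σ(formed) = 5083 − 5241 = −158 kJ

ΔH ≈ −158 kJ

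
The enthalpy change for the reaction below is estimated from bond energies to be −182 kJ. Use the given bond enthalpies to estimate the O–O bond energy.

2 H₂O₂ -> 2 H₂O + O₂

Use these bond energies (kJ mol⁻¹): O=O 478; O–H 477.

Let D be the O–O bond energy.
Σ(broken) = 4×477 + 2×D = 1908 + 2D
Σ(formed) = 4×477 + 1×478 = 2386
ΔH = Σ(broken) − Σ(formed) = (1908 + 2D) − (2386) = −478 + 2D
Setting this equal to −182 kJ gives 2D = 296, so D = 148 kJ/mol.

D(O–O) ≈ 148 kJ/mol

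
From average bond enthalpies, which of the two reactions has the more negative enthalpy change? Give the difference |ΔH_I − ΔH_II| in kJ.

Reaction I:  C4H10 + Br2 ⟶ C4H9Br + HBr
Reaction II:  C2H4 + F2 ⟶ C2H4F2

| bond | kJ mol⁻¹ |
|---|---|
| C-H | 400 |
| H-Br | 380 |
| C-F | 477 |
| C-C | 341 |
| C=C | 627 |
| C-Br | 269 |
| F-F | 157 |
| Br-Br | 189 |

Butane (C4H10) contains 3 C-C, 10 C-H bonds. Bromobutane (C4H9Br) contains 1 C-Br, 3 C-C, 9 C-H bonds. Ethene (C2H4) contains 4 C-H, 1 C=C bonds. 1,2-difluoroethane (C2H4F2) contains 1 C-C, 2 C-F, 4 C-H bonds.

Reaction I:
  Bonds broken (reactants):
    Br-Br: 1 × 189 = 189
    C-C: 3 × 341 = 1023
    C-H: 10 × 400 = 4000
    Σ(broken) = 5212 kJ
  Bonds formed (products):
    C-Br: 1 × 269 = 269
    C-C: 3 × 341 = 1023
    C-H: 9 × 400 = 3600
    H-Br: 1 × 380 = 380
    Σ(formed) = 5272 kJ
  ΔH_I = 5212 − 5272 = −60 kJ
Reaction II:
  Bonds broken (reactants):
    C-H: 4 × 400 = 1600
    C=C: 1 × 627 = 627
    F-F: 1 × 157 = 157
    Σ(broken) = 2384 kJ
  Bonds formed (products):
    C-C: 1 × 341 = 341
    C-F: 2 × 477 = 954
    C-H: 4 × 400 = 1600
    Σ(formed) = 2895 kJ
  ΔH_II = 2384 − 2895 = −511 kJ
ΔH_I − ΔH_II = +451 kJ, so reaction II has the more negative ΔH; |ΔH_I − ΔH_II| = 451 kJ.

Reaction II, by 451 kJ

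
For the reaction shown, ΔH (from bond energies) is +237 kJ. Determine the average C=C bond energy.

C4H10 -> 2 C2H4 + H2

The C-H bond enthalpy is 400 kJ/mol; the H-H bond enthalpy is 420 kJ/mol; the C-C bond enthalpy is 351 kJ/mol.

D(C=C) ≈ 598 kJ/mol

Let D be the C=C bond energy.
Σ(broken) = 3×351 + 10×400 = 5053
Σ(formed) = 8×400 + 2×D + 1×420 = 3620 + 2D
ΔH = Σ(broken) − Σ(formed) = (5053) − (3620 + 2D) = +1433 − 2D
Setting this equal to +237 kJ gives 2D = 1196, so D = 598 kJ/mol.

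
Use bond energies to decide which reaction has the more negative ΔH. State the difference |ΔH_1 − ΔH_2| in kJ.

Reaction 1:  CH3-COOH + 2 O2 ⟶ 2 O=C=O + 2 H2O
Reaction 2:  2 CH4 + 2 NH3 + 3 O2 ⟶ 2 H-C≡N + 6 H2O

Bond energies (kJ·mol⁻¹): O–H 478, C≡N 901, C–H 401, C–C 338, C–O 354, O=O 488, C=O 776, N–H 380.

Reaction 2, by 497 kJ

Reaction 1:
  Bonds broken (reactants):
    C–C: 1 × 338 = 338
    C–H: 3 × 401 = 1203
    C–O: 1 × 354 = 354
    C=O: 1 × 776 = 776
    O–H: 1 × 478 = 478
    O=O: 2 × 488 = 976
    Σ(broken) = 4125 kJ
  Bonds formed (products):
    C=O: 4 × 776 = 3104
    O–H: 4 × 478 = 1912
    Σ(formed) = 5016 kJ
  ΔH_1 = 4125 − 5016 = −891 kJ
Reaction 2:
  Bonds broken (reactants):
    C–H: 8 × 401 = 3208
    N–H: 6 × 380 = 2280
    O=O: 3 × 488 = 1464
    Σ(broken) = 6952 kJ
  Bonds formed (products):
    C≡N: 2 × 901 = 1802
    C–H: 2 × 401 = 802
    O–H: 12 × 478 = 5736
    Σ(formed) = 8340 kJ
  ΔH_2 = 6952 − 8340 = −1388 kJ
ΔH_1 − ΔH_2 = +497 kJ, so reaction 2 has the more negative ΔH; |ΔH_1 − ΔH_2| = 497 kJ.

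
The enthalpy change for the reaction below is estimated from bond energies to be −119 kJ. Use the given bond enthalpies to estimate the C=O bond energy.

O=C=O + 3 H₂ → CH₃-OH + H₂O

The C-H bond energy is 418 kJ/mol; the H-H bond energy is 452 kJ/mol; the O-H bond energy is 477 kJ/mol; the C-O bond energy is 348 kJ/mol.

Let D be the C=O bond energy.
Σ(broken) = 2×D + 3×452 = 1356 + 2D
Σ(formed) = 3×418 + 1×348 + 3×477 = 3033
ΔH = Σ(broken) − Σ(formed) = (1356 + 2D) − (3033) = −1677 + 2D
Setting this equal to −119 kJ gives 2D = 1558, so D = 779 kJ/mol.

D(C=O) ≈ 779 kJ/mol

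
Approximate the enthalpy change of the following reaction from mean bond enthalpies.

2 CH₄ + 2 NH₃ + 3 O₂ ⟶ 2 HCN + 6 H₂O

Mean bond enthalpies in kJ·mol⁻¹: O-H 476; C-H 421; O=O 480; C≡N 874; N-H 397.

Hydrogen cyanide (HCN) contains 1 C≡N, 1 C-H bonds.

ΔH ≈ −1112 kJ

Bonds broken (reactants):
  C-H: 8 × 421 = 3368
  N-H: 6 × 397 = 2382
  O=O: 3 × 480 = 1440
  Σ(broken) = 7190 kJ
Bonds formed (products):
  C≡N: 2 × 874 = 1748
  C-H: 2 × 421 = 842
  O-H: 12 × 476 = 5712
  Σ(formed) = 8302 kJ
ΔH = Σ(broken) − Σ(formed) = 7190 − 8302 = −1112 kJ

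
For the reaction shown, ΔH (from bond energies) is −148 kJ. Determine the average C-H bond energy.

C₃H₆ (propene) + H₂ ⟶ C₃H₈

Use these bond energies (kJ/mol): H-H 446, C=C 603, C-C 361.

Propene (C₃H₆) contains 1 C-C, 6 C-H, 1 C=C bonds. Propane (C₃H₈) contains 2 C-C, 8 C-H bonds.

Let D be the C-H bond energy.
Σ(broken) = 1×361 + 6×D + 1×603 + 1×446 = 1410 + 6D
Σ(formed) = 2×361 + 8×D = 722 + 8D
ΔH = Σ(broken) − Σ(formed) = (1410 + 6D) − (722 + 8D) = +688 − 2D
Setting this equal to −148 kJ gives 2D = 836, so D = 418 kJ/mol.

D(C-H) ≈ 418 kJ/mol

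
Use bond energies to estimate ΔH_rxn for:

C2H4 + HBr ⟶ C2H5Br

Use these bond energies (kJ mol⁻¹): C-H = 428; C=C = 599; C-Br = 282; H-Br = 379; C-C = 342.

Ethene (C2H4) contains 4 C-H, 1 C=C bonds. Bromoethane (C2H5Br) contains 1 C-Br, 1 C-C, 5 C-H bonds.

Bonds broken (reactants):
  C-H: 4 × 428 = 1712
  C=C: 1 × 599 = 599
  H-Br: 1 × 379 = 379
  Σ(broken) = 2690 kJ
Bonds formed (products):
  C-Br: 1 × 282 = 282
  C-C: 1 × 342 = 342
  C-H: 5 × 428 = 2140
  Σ(formed) = 2764 kJ
ΔH = Σ(broken) − Σ(formed) = 2690 − 2764 = −74 kJ

ΔH ≈ −74 kJ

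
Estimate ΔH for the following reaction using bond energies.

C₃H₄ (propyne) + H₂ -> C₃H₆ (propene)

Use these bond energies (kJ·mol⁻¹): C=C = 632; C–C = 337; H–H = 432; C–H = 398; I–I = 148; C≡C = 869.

ΔH ≈ −127 kJ

Bonds broken (reactants):
  C≡C: 1 × 869 = 869
  C–C: 1 × 337 = 337
  C–H: 4 × 398 = 1592
  H–H: 1 × 432 = 432
  Σ(broken) = 3230 kJ
Bonds formed (products):
  C–C: 1 × 337 = 337
  C–H: 6 × 398 = 2388
  C=C: 1 × 632 = 632
  Σ(formed) = 3357 kJ
ΔH = Σ(broken) − Σ(formed) = 3230 − 3357 = −127 kJ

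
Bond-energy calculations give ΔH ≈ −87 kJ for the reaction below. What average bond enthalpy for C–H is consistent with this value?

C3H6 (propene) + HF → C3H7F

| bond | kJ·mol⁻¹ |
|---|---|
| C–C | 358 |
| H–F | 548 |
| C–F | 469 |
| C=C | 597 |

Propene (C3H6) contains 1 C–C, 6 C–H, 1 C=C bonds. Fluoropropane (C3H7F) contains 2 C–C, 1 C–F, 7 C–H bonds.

Let D be the C–H bond energy.
Σ(broken) = 1×358 + 6×D + 1×597 + 1×548 = 1503 + 6D
Σ(formed) = 2×358 + 1×469 + 7×D = 1185 + 7D
ΔH = Σ(broken) − Σ(formed) = (1503 + 6D) − (1185 + 7D) = +318 − D
Setting this equal to −87 kJ gives D = 405 kJ/mol.

D(C–H) ≈ 405 kJ/mol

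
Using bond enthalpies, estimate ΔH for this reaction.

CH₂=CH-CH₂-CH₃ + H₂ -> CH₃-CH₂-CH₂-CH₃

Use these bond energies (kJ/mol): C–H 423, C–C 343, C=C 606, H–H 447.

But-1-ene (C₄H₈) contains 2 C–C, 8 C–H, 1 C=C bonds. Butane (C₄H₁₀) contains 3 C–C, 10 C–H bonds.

ΔH ≈ −136 kJ

Bonds broken (reactants):
  C–C: 2 × 343 = 686
  C–H: 8 × 423 = 3384
  C=C: 1 × 606 = 606
  H–H: 1 × 447 = 447
  Σ(broken) = 5123 kJ
Bonds formed (products):
  C–C: 3 × 343 = 1029
  C–H: 10 × 423 = 4230
  Σ(formed) = 5259 kJ
ΔH = Σ(broken) − Σ(formed) = 5123 − 5259 = −136 kJ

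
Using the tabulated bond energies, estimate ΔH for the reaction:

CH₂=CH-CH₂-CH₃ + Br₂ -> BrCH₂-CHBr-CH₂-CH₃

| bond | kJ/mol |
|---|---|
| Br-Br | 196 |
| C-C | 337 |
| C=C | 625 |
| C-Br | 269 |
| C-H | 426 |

ΔH ≈ −54 kJ

Bonds broken (reactants):
  Br-Br: 1 × 196 = 196
  C-C: 2 × 337 = 674
  C-H: 8 × 426 = 3408
  C=C: 1 × 625 = 625
  Σ(broken) = 4903 kJ
Bonds formed (products):
  C-Br: 2 × 269 = 538
  C-C: 3 × 337 = 1011
  C-H: 8 × 426 = 3408
  Σ(formed) = 4957 kJ
ΔH = Σ(broken) − Σ(formed) = 4903 − 4957 = −54 kJ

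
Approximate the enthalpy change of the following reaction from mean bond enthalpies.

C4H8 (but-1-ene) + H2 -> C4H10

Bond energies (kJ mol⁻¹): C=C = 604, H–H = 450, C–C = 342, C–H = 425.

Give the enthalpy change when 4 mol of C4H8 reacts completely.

ΔH = −552 kJ

Bonds broken (reactants):
  C–C: 2 × 342 = 684
  C–H: 8 × 425 = 3400
  C=C: 1 × 604 = 604
  H–H: 1 × 450 = 450
  Σ(broken) = 5138 kJ
Bonds formed (products):
  C–C: 3 × 342 = 1026
  C–H: 10 × 425 = 4250
  Σ(formed) = 5276 kJ
ΔH = Σ(broken) − Σ(formed) = 5138 − 5276 = −138 kJ
For 4× the reaction as written: 4 × (−138) = −552 kJ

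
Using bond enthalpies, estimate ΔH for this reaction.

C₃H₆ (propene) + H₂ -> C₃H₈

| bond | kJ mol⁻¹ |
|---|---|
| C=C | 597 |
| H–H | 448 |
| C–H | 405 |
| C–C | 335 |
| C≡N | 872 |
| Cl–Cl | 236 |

Bonds broken (reactants):
  C–C: 1 × 335 = 335
  C–H: 6 × 405 = 2430
  C=C: 1 × 597 = 597
  H–H: 1 × 448 = 448
  Σ(broken) = 3810 kJ
Bonds formed (products):
  C–C: 2 × 335 = 670
  C–H: 8 × 405 = 3240
  Σ(formed) = 3910 kJ
ΔH = Σ(broken) − Σ(formed) = 3810 − 3910 = −100 kJ

ΔH ≈ −100 kJ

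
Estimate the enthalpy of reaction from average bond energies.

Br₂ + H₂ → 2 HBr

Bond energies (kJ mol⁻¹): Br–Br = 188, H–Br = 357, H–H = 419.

ΔH ≈ −107 kJ

Bonds broken (reactants):
  Br–Br: 1 × 188 = 188
  H–H: 1 × 419 = 419
  Σ(broken) = 607 kJ
Bonds formed (products):
  H–Br: 2 × 357 = 714
  Σ(formed) = 714 kJ
ΔH = Σ(broken) − Σ(formed) = 607 − 714 = −107 kJ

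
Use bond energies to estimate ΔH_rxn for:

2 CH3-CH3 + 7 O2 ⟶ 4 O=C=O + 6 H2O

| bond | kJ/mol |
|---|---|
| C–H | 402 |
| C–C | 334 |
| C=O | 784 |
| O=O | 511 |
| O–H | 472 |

ΔH ≈ −2867 kJ

Bonds broken (reactants):
  C–C: 2 × 334 = 668
  C–H: 12 × 402 = 4824
  O=O: 7 × 511 = 3577
  Σ(broken) = 9069 kJ
Bonds formed (products):
  C=O: 8 × 784 = 6272
  O–H: 12 × 472 = 5664
  Σ(formed) = 11936 kJ
ΔH = Σ(broken) − Σ(formed) = 9069 − 11936 = −2867 kJ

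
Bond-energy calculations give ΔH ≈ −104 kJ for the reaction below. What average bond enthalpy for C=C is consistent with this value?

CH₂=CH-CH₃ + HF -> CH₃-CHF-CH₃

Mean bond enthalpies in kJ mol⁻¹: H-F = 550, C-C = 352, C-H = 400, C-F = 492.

D(C=C) ≈ 590 kJ/mol

Let D be the C=C bond energy.
Σ(broken) = 1×352 + 6×400 + 1×D + 1×550 = 3302 + D
Σ(formed) = 2×352 + 1×492 + 7×400 = 3996
ΔH = Σ(broken) − Σ(formed) = (3302 + D) − (3996) = −694 + D
Setting this equal to −104 kJ gives D = 590 kJ/mol.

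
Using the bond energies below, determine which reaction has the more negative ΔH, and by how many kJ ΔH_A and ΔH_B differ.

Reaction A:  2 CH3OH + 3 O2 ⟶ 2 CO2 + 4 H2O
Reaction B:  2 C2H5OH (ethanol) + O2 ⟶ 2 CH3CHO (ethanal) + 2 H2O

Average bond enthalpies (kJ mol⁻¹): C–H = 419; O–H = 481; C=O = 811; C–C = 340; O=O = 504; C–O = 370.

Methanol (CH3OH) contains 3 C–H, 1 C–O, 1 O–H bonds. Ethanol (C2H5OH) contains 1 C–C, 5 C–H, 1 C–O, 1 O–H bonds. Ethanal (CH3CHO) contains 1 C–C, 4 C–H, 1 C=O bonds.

Reaction A:
  Bonds broken (reactants):
    C–H: 6 × 419 = 2514
    C–O: 2 × 370 = 740
    O–H: 2 × 481 = 962
    O=O: 3 × 504 = 1512
    Σ(broken) = 5728 kJ
  Bonds formed (products):
    C=O: 4 × 811 = 3244
    O–H: 8 × 481 = 3848
    Σ(formed) = 7092 kJ
  ΔH_A = 5728 − 7092 = −1364 kJ
Reaction B:
  Bonds broken (reactants):
    C–C: 2 × 340 = 680
    C–H: 10 × 419 = 4190
    C–O: 2 × 370 = 740
    O–H: 2 × 481 = 962
    O=O: 1 × 504 = 504
    Σ(broken) = 7076 kJ
  Bonds formed (products):
    C–C: 2 × 340 = 680
    C–H: 8 × 419 = 3352
    C=O: 2 × 811 = 1622
    O–H: 4 × 481 = 1924
    Σ(formed) = 7578 kJ
  ΔH_B = 7076 − 7578 = −502 kJ
ΔH_A − ΔH_B = −862 kJ, so reaction A has the more negative ΔH; |ΔH_A − ΔH_B| = 862 kJ.

Reaction A, by 862 kJ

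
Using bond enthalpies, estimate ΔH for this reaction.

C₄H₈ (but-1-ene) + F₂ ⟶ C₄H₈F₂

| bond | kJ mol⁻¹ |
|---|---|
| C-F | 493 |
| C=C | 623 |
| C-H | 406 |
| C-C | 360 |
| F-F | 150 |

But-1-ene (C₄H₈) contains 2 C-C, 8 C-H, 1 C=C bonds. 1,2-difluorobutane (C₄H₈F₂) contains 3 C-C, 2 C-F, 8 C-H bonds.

Bonds broken (reactants):
  C-C: 2 × 360 = 720
  C-H: 8 × 406 = 3248
  C=C: 1 × 623 = 623
  F-F: 1 × 150 = 150
  Σ(broken) = 4741 kJ
Bonds formed (products):
  C-C: 3 × 360 = 1080
  C-F: 2 × 493 = 986
  C-H: 8 × 406 = 3248
  Σ(formed) = 5314 kJ
ΔH = Σ(broken) − Σ(formed) = 4741 − 5314 = −573 kJ

ΔH ≈ −573 kJ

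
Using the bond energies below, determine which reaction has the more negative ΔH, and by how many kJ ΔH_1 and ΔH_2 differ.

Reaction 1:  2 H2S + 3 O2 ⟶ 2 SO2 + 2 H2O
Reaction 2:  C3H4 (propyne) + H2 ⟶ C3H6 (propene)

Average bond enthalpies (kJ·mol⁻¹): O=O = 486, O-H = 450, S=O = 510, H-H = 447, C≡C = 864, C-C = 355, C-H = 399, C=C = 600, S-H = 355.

Reaction 1:
  Bonds broken (reactants):
    O=O: 3 × 486 = 1458
    S-H: 4 × 355 = 1420
    Σ(broken) = 2878 kJ
  Bonds formed (products):
    O-H: 4 × 450 = 1800
    S=O: 4 × 510 = 2040
    Σ(formed) = 3840 kJ
  ΔH_1 = 2878 − 3840 = −962 kJ
Reaction 2:
  Bonds broken (reactants):
    C≡C: 1 × 864 = 864
    C-C: 1 × 355 = 355
    C-H: 4 × 399 = 1596
    H-H: 1 × 447 = 447
    Σ(broken) = 3262 kJ
  Bonds formed (products):
    C-C: 1 × 355 = 355
    C-H: 6 × 399 = 2394
    C=C: 1 × 600 = 600
    Σ(formed) = 3349 kJ
  ΔH_2 = 3262 − 3349 = −87 kJ
ΔH_1 − ΔH_2 = −875 kJ, so reaction 1 has the more negative ΔH; |ΔH_1 − ΔH_2| = 875 kJ.

Reaction 1, by 875 kJ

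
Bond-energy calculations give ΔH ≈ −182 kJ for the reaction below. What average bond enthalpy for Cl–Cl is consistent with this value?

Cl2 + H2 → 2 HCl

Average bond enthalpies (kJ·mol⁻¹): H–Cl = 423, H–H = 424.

D(Cl–Cl) ≈ 240 kJ/mol

Let D be the Cl–Cl bond energy.
Σ(broken) = 1×D + 1×424 = 424 + D
Σ(formed) = 2×423 = 846
ΔH = Σ(broken) − Σ(formed) = (424 + D) − (846) = −422 + D
Setting this equal to −182 kJ gives D = 240 kJ/mol.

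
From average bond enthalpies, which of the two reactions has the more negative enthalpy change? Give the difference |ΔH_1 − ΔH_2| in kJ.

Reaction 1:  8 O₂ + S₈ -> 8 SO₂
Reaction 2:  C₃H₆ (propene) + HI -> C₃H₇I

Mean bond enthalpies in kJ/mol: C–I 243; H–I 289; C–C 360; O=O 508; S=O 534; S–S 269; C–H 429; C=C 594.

Reaction 1:
  Bonds broken (reactants):
    O=O: 8 × 508 = 4064
    S–S: 8 × 269 = 2152
    Σ(broken) = 6216 kJ
  Bonds formed (products):
    S=O: 16 × 534 = 8544
    Σ(formed) = 8544 kJ
  ΔH_1 = 6216 − 8544 = −2328 kJ
Reaction 2:
  Bonds broken (reactants):
    C–C: 1 × 360 = 360
    C–H: 6 × 429 = 2574
    C=C: 1 × 594 = 594
    H–I: 1 × 289 = 289
    Σ(broken) = 3817 kJ
  Bonds formed (products):
    C–C: 2 × 360 = 720
    C–H: 7 × 429 = 3003
    C–I: 1 × 243 = 243
    Σ(formed) = 3966 kJ
  ΔH_2 = 3817 − 3966 = −149 kJ
ΔH_1 − ΔH_2 = −2179 kJ, so reaction 1 has the more negative ΔH; |ΔH_1 − ΔH_2| = 2179 kJ.

Reaction 1, by 2179 kJ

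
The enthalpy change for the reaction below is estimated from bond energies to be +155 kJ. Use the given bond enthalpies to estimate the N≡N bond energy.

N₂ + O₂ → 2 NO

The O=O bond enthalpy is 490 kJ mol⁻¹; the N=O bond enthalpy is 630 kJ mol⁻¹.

D(N≡N) ≈ 925 kJ/mol

Let D be the N≡N bond energy.
Σ(broken) = 1×D + 1×490 = 490 + D
Σ(formed) = 2×630 = 1260
ΔH = Σ(broken) − Σ(formed) = (490 + D) − (1260) = −770 + D
Setting this equal to +155 kJ gives D = 925 kJ/mol.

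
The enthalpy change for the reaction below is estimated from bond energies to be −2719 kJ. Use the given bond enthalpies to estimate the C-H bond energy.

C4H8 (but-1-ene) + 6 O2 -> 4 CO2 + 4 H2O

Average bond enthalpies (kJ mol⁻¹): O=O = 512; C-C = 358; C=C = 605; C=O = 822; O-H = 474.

Let D be the C-H bond energy.
Σ(broken) = 2×358 + 8×D + 1×605 + 6×512 = 4393 + 8D
Σ(formed) = 8×822 + 8×474 = 10368
ΔH = Σ(broken) − Σ(formed) = (4393 + 8D) − (10368) = −5975 + 8D
Setting this equal to −2719 kJ gives 8D = 3256, so D = 407 kJ/mol.

D(C-H) ≈ 407 kJ/mol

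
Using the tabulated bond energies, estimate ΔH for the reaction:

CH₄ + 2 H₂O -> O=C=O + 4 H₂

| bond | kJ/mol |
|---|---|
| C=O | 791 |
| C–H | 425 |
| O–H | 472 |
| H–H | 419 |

ΔH ≈ +330 kJ

Bonds broken (reactants):
  C–H: 4 × 425 = 1700
  O–H: 4 × 472 = 1888
  Σ(broken) = 3588 kJ
Bonds formed (products):
  C=O: 2 × 791 = 1582
  H–H: 4 × 419 = 1676
  Σ(formed) = 3258 kJ
ΔH = Σ(broken) − Σ(formed) = 3588 − 3258 = +330 kJ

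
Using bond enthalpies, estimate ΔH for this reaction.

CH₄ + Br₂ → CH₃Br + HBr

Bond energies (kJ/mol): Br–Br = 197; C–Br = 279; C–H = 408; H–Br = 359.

ΔH ≈ −33 kJ

Bonds broken (reactants):
  Br–Br: 1 × 197 = 197
  C–H: 4 × 408 = 1632
  Σ(broken) = 1829 kJ
Bonds formed (products):
  C–Br: 1 × 279 = 279
  C–H: 3 × 408 = 1224
  H–Br: 1 × 359 = 359
  Σ(formed) = 1862 kJ
ΔH = Σ(broken) − Σ(formed) = 1829 − 1862 = −33 kJ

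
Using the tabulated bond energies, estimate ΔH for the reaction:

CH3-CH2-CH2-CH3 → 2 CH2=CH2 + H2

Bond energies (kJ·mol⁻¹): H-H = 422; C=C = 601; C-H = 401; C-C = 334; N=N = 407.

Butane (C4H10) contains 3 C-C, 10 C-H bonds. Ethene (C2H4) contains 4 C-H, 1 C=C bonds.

Bonds broken (reactants):
  C-C: 3 × 334 = 1002
  C-H: 10 × 401 = 4010
  Σ(broken) = 5012 kJ
Bonds formed (products):
  C-H: 8 × 401 = 3208
  C=C: 2 × 601 = 1202
  H-H: 1 × 422 = 422
  Σ(formed) = 4832 kJ
ΔH = Σ(broken) − Σ(formed) = 5012 − 4832 = +180 kJ

ΔH ≈ +180 kJ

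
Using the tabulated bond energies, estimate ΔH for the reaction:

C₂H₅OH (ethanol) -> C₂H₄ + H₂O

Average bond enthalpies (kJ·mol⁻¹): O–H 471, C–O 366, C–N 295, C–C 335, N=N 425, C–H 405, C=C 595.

Bonds broken (reactants):
  C–C: 1 × 335 = 335
  C–H: 5 × 405 = 2025
  C–O: 1 × 366 = 366
  O–H: 1 × 471 = 471
  Σ(broken) = 3197 kJ
Bonds formed (products):
  C–H: 4 × 405 = 1620
  C=C: 1 × 595 = 595
  O–H: 2 × 471 = 942
  Σ(formed) = 3157 kJ
ΔH = Σ(broken) − Σ(formed) = 3197 − 3157 = +40 kJ

ΔH ≈ +40 kJ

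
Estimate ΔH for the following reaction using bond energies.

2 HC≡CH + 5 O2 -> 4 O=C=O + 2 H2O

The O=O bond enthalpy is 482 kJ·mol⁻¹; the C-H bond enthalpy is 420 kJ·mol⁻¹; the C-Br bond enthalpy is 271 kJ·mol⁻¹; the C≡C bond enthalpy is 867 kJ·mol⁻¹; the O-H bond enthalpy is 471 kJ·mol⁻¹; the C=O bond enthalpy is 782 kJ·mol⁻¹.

ΔH ≈ −2316 kJ

Bonds broken (reactants):
  C≡C: 2 × 867 = 1734
  C-H: 4 × 420 = 1680
  O=O: 5 × 482 = 2410
  Σ(broken) = 5824 kJ
Bonds formed (products):
  C=O: 8 × 782 = 6256
  O-H: 4 × 471 = 1884
  Σ(formed) = 8140 kJ
ΔH = Σ(broken) − Σ(formed) = 5824 − 8140 = −2316 kJ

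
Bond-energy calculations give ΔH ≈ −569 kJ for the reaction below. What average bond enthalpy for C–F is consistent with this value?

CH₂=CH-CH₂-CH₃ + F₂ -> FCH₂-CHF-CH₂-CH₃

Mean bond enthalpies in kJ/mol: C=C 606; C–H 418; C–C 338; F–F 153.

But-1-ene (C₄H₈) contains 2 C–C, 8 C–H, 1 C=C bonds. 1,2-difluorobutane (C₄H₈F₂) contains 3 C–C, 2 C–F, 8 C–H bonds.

D(C–F) ≈ 495 kJ/mol

Let D be the C–F bond energy.
Σ(broken) = 2×338 + 8×418 + 1×606 + 1×153 = 4779
Σ(formed) = 3×338 + 2×D + 8×418 = 4358 + 2D
ΔH = Σ(broken) − Σ(formed) = (4779) − (4358 + 2D) = +421 − 2D
Setting this equal to −569 kJ gives 2D = 990, so D = 495 kJ/mol.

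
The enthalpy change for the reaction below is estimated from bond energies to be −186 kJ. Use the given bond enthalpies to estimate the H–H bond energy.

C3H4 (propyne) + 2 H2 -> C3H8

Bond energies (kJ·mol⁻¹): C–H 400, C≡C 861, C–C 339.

Let D be the H–H bond energy.
Σ(broken) = 1×861 + 1×339 + 4×400 + 2×D = 2800 + 2D
Σ(formed) = 2×339 + 8×400 = 3878
ΔH = Σ(broken) − Σ(formed) = (2800 + 2D) − (3878) = −1078 + 2D
Setting this equal to −186 kJ gives 2D = 892, so D = 446 kJ/mol.

D(H–H) ≈ 446 kJ/mol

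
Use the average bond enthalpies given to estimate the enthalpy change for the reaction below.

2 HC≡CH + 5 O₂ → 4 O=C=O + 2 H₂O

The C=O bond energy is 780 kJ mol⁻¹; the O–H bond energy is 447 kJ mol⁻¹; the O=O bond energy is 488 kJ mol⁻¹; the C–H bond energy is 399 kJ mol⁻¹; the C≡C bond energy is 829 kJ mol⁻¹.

ΔH ≈ −2334 kJ

Bonds broken (reactants):
  C≡C: 2 × 829 = 1658
  C–H: 4 × 399 = 1596
  O=O: 5 × 488 = 2440
  Σ(broken) = 5694 kJ
Bonds formed (products):
  C=O: 8 × 780 = 6240
  O–H: 4 × 447 = 1788
  Σ(formed) = 8028 kJ
ΔH = Σ(broken) − Σ(formed) = 5694 − 8028 = −2334 kJ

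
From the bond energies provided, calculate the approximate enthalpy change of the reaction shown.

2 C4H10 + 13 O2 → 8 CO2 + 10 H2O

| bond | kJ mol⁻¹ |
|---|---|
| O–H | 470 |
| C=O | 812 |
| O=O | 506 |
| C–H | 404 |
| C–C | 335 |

Bonds broken (reactants):
  C–C: 6 × 335 = 2010
  C–H: 20 × 404 = 8080
  O=O: 13 × 506 = 6578
  Σ(broken) = 16668 kJ
Bonds formed (products):
  C=O: 16 × 812 = 12992
  O–H: 20 × 470 = 9400
  Σ(formed) = 22392 kJ
ΔH = Σ(broken) − Σ(formed) = 16668 − 22392 = −5724 kJ

ΔH ≈ −5724 kJ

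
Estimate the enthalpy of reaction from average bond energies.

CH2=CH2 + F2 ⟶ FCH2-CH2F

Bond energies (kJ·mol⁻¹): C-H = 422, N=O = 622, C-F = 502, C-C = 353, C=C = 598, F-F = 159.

Bonds broken (reactants):
  C-H: 4 × 422 = 1688
  C=C: 1 × 598 = 598
  F-F: 1 × 159 = 159
  Σ(broken) = 2445 kJ
Bonds formed (products):
  C-C: 1 × 353 = 353
  C-F: 2 × 502 = 1004
  C-H: 4 × 422 = 1688
  Σ(formed) = 3045 kJ
ΔH = Σ(broken) − Σ(formed) = 2445 − 3045 = −600 kJ

ΔH ≈ −600 kJ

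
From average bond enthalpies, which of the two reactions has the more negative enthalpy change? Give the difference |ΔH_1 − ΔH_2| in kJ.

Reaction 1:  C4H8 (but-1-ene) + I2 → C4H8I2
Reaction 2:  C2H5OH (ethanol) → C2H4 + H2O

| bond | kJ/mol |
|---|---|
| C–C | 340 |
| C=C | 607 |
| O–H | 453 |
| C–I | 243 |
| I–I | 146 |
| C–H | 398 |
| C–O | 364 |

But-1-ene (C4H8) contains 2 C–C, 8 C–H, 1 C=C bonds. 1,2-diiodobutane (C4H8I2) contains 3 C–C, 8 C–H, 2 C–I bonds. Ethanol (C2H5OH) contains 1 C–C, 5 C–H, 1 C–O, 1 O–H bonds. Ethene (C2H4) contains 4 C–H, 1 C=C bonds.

Reaction 1:
  Bonds broken (reactants):
    C–C: 2 × 340 = 680
    C–H: 8 × 398 = 3184
    C=C: 1 × 607 = 607
    I–I: 1 × 146 = 146
    Σ(broken) = 4617 kJ
  Bonds formed (products):
    C–C: 3 × 340 = 1020
    C–H: 8 × 398 = 3184
    C–I: 2 × 243 = 486
    Σ(formed) = 4690 kJ
  ΔH_1 = 4617 − 4690 = −73 kJ
Reaction 2:
  Bonds broken (reactants):
    C–C: 1 × 340 = 340
    C–H: 5 × 398 = 1990
    C–O: 1 × 364 = 364
    O–H: 1 × 453 = 453
    Σ(broken) = 3147 kJ
  Bonds formed (products):
    C–H: 4 × 398 = 1592
    C=C: 1 × 607 = 607
    O–H: 2 × 453 = 906
    Σ(formed) = 3105 kJ
  ΔH_2 = 3147 − 3105 = +42 kJ
ΔH_1 − ΔH_2 = −115 kJ, so reaction 1 has the more negative ΔH; |ΔH_1 − ΔH_2| = 115 kJ.

Reaction 1, by 115 kJ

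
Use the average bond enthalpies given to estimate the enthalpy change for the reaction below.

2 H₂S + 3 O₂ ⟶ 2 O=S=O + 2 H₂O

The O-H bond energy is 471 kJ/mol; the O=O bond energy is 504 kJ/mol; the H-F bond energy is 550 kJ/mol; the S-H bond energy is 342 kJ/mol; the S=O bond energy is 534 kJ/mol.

ΔH ≈ −1140 kJ

Bonds broken (reactants):
  O=O: 3 × 504 = 1512
  S-H: 4 × 342 = 1368
  Σ(broken) = 2880 kJ
Bonds formed (products):
  O-H: 4 × 471 = 1884
  S=O: 4 × 534 = 2136
  Σ(formed) = 4020 kJ
ΔH = Σ(broken) − Σ(formed) = 2880 − 4020 = −1140 kJ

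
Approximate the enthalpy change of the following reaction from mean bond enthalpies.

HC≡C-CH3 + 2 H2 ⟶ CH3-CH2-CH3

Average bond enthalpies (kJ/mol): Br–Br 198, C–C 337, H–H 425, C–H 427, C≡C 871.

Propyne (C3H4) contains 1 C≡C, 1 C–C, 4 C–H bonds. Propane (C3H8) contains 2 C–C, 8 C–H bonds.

Bonds broken (reactants):
  C≡C: 1 × 871 = 871
  C–C: 1 × 337 = 337
  C–H: 4 × 427 = 1708
  H–H: 2 × 425 = 850
  Σ(broken) = 3766 kJ
Bonds formed (products):
  C–C: 2 × 337 = 674
  C–H: 8 × 427 = 3416
  Σ(formed) = 4090 kJ
ΔH = Σ(broken) − Σ(formed) = 3766 − 4090 = −324 kJ

ΔH ≈ −324 kJ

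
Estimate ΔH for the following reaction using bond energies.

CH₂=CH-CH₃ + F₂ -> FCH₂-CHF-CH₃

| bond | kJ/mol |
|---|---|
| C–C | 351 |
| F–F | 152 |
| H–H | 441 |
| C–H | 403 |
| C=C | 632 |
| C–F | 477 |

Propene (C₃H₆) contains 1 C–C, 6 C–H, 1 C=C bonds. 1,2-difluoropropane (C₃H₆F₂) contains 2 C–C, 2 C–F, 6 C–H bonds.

Bonds broken (reactants):
  C–C: 1 × 351 = 351
  C–H: 6 × 403 = 2418
  C=C: 1 × 632 = 632
  F–F: 1 × 152 = 152
  Σ(broken) = 3553 kJ
Bonds formed (products):
  C–C: 2 × 351 = 702
  C–F: 2 × 477 = 954
  C–H: 6 × 403 = 2418
  Σ(formed) = 4074 kJ
ΔH = Σ(broken) − Σ(formed) = 3553 − 4074 = −521 kJ

ΔH ≈ −521 kJ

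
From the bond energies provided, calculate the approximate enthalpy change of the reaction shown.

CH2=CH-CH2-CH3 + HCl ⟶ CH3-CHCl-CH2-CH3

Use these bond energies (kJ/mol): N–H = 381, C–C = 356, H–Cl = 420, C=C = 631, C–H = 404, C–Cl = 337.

ΔH ≈ −46 kJ

Bonds broken (reactants):
  C–C: 2 × 356 = 712
  C–H: 8 × 404 = 3232
  C=C: 1 × 631 = 631
  H–Cl: 1 × 420 = 420
  Σ(broken) = 4995 kJ
Bonds formed (products):
  C–C: 3 × 356 = 1068
  C–Cl: 1 × 337 = 337
  C–H: 9 × 404 = 3636
  Σ(formed) = 5041 kJ
ΔH = Σ(broken) − Σ(formed) = 4995 − 5041 = −46 kJ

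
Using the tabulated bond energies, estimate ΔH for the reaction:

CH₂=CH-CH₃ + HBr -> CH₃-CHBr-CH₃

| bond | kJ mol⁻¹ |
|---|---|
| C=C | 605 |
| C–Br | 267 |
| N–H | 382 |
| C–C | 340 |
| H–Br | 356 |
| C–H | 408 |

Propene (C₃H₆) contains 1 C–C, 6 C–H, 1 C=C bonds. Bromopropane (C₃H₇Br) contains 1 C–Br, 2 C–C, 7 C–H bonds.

Bonds broken (reactants):
  C–C: 1 × 340 = 340
  C–H: 6 × 408 = 2448
  C=C: 1 × 605 = 605
  H–Br: 1 × 356 = 356
  Σ(broken) = 3749 kJ
Bonds formed (products):
  C–Br: 1 × 267 = 267
  C–C: 2 × 340 = 680
  C–H: 7 × 408 = 2856
  Σ(formed) = 3803 kJ
ΔH = Σ(broken) − Σ(formed) = 3749 − 3803 = −54 kJ

ΔH ≈ −54 kJ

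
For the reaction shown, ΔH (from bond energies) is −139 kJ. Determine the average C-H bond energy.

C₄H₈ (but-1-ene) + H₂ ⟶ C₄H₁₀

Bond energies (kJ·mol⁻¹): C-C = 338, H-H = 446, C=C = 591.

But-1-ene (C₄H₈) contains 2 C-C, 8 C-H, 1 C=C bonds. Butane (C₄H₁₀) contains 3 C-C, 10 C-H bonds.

Let D be the C-H bond energy.
Σ(broken) = 2×338 + 8×D + 1×591 + 1×446 = 1713 + 8D
Σ(formed) = 3×338 + 10×D = 1014 + 10D
ΔH = Σ(broken) − Σ(formed) = (1713 + 8D) − (1014 + 10D) = +699 − 2D
Setting this equal to −139 kJ gives 2D = 838, so D = 419 kJ/mol.

D(C-H) ≈ 419 kJ/mol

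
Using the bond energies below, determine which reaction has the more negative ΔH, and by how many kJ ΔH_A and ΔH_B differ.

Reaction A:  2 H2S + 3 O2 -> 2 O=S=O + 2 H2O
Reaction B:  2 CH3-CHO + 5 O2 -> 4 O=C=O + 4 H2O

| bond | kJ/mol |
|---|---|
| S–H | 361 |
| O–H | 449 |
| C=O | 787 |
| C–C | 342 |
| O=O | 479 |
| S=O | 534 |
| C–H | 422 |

Reaction A:
  Bonds broken (reactants):
    O=O: 3 × 479 = 1437
    S–H: 4 × 361 = 1444
    Σ(broken) = 2881 kJ
  Bonds formed (products):
    O–H: 4 × 449 = 1796
    S=O: 4 × 534 = 2136
    Σ(formed) = 3932 kJ
  ΔH_A = 2881 − 3932 = −1051 kJ
Reaction B:
  Bonds broken (reactants):
    C–C: 2 × 342 = 684
    C–H: 8 × 422 = 3376
    C=O: 2 × 787 = 1574
    O=O: 5 × 479 = 2395
    Σ(broken) = 8029 kJ
  Bonds formed (products):
    C=O: 8 × 787 = 6296
    O–H: 8 × 449 = 3592
    Σ(formed) = 9888 kJ
  ΔH_B = 8029 − 9888 = −1859 kJ
ΔH_A − ΔH_B = +808 kJ, so reaction B has the more negative ΔH; |ΔH_A − ΔH_B| = 808 kJ.

Reaction B, by 808 kJ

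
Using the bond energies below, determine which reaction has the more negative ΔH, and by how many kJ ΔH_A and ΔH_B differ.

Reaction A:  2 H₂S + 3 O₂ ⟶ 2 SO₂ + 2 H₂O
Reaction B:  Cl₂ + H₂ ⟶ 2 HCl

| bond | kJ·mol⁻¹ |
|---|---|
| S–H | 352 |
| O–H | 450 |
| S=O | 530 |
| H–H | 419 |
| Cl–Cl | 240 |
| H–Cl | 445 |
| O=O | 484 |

Reaction A:
  Bonds broken (reactants):
    O=O: 3 × 484 = 1452
    S–H: 4 × 352 = 1408
    Σ(broken) = 2860 kJ
  Bonds formed (products):
    O–H: 4 × 450 = 1800
    S=O: 4 × 530 = 2120
    Σ(formed) = 3920 kJ
  ΔH_A = 2860 − 3920 = −1060 kJ
Reaction B:
  Bonds broken (reactants):
    Cl–Cl: 1 × 240 = 240
    H–H: 1 × 419 = 419
    Σ(broken) = 659 kJ
  Bonds formed (products):
    H–Cl: 2 × 445 = 890
    Σ(formed) = 890 kJ
  ΔH_B = 659 − 890 = −231 kJ
ΔH_A − ΔH_B = −829 kJ, so reaction A has the more negative ΔH; |ΔH_A − ΔH_B| = 829 kJ.

Reaction A, by 829 kJ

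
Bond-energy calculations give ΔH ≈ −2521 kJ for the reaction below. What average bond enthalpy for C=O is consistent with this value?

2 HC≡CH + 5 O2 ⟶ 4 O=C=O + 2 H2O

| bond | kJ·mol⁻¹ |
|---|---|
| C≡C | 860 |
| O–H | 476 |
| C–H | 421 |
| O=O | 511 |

Let D be the C=O bond energy.
Σ(broken) = 2×860 + 4×421 + 5×511 = 5959
Σ(formed) = 8×D + 4×476 = 1904 + 8D
ΔH = Σ(broken) − Σ(formed) = (5959) − (1904 + 8D) = +4055 − 8D
Setting this equal to −2521 kJ gives 8D = 6576, so D = 822 kJ/mol.

D(C=O) ≈ 822 kJ/mol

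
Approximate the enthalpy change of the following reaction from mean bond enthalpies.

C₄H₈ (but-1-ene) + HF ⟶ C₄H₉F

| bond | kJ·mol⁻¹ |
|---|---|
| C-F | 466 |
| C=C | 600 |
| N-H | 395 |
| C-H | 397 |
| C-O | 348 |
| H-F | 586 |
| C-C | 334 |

Bonds broken (reactants):
  C-C: 2 × 334 = 668
  C-H: 8 × 397 = 3176
  C=C: 1 × 600 = 600
  H-F: 1 × 586 = 586
  Σ(broken) = 5030 kJ
Bonds formed (products):
  C-C: 3 × 334 = 1002
  C-F: 1 × 466 = 466
  C-H: 9 × 397 = 3573
  Σ(formed) = 5041 kJ
ΔH = Σ(broken) − Σ(formed) = 5030 − 5041 = −11 kJ

ΔH ≈ −11 kJ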